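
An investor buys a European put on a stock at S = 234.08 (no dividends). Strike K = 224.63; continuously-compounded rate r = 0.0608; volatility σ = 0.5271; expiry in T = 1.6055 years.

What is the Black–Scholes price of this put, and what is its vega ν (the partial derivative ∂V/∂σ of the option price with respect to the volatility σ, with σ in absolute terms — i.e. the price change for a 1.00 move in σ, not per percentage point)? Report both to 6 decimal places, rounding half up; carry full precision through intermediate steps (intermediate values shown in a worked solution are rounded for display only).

σ√T = 0.5271·√1.6055 = 0.667880
d₁ = (ln(S/K) + (r+σ²/2)T) / (σ√T) = (ln(234.08/224.63) + (0.0608+0.5271²/2)·1.6055) / 0.667880 = (0.041208 + 0.320646) / 0.667880 = 0.541796
d₂ = d₁ − σ√T = 0.541796 − 0.667880 = -0.126084
e^{−rT} = e^{−0.0608·1.6055} = 0.906999
N(−d₁) = 0.293980,  N(−d₂) = 0.550167
Put price V = K·e^{−rT}·N(−d₂) − S·N(−d₁) = 112.090571 − 68.814749 = 43.275822
φ(d₁) = (1/√(2π))·e^{−d₁²/2} = 0.344483
ν = S·φ(d₁)·√T = 102.173333

price = 43.275822
ν = 102.173333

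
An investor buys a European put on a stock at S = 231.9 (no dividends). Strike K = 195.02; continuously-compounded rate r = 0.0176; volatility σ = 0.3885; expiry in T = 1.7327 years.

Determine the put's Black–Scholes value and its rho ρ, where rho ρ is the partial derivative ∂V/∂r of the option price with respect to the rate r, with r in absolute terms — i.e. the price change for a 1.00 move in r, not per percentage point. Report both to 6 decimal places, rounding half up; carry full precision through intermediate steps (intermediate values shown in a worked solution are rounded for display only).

price = 24.360308
ρ = -145.294011

σ√T = 0.3885·√1.7327 = 0.511391
d₁ = (ln(S/K) + (r+σ²/2)T) / (σ√T) = (ln(231.9/195.02) + (0.0176+0.3885²/2)·1.7327) / 0.511391 = (0.173204 + 0.161256) / 0.511391 = 0.654020
d₂ = d₁ − σ√T = 0.654020 − 0.511391 = 0.142630
e^{−rT} = e^{−0.0176·1.7327} = 0.969965
N(−d₁) = 0.256549,  N(−d₂) = 0.443291
Put price V = K·e^{−rT}·N(−d₂) − S·N(−d₁) = 83.854107 − 59.493799 = 24.360308
ρ = −K·T·e^{−rT}·N(−d₂) = -145.294011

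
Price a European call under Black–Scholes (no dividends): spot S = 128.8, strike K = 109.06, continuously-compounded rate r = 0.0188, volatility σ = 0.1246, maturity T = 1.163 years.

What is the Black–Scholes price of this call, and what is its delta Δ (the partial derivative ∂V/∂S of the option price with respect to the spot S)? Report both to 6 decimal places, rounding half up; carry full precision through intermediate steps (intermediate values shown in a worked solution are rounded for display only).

price = 22.674340
Δ = 0.928945

σ√T = 0.1246·√1.163 = 0.134372
d₁ = (ln(S/K) + (r+σ²/2)T) / (σ√T) = (ln(128.8/109.06) + (0.0188+0.1246²/2)·1.163) / 0.134372 = (0.166363 + 0.030892) / 0.134372 = 1.467979
d₂ = d₁ − σ√T = 1.467979 − 0.134372 = 1.333608
e^{−rT} = e^{−0.0188·1.163} = 0.978373
N(d₁) = 0.928945,  N(d₂) = 0.908834
Call price V = S·N(d₁) − K·e^{−rT}·N(d₂) = 119.648125 − 96.973785 = 22.674340
Δ = N(d₁) = 0.928945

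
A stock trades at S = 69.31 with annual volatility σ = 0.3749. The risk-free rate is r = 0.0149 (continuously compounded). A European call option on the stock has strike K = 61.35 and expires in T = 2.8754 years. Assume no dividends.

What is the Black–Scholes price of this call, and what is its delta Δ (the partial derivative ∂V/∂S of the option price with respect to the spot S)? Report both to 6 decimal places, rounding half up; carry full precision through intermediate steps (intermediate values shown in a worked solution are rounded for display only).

price = 21.754216
Δ = 0.718082

σ√T = 0.3749·√2.8754 = 0.635718
d₁ = (ln(S/K) + (r+σ²/2)T) / (σ√T) = (ln(69.31/61.35) + (0.0149+0.3749²/2)·2.8754) / 0.635718 = (0.121994 + 0.244912) / 0.635718 = 0.577152
d₂ = d₁ − σ√T = 0.577152 − 0.635718 = -0.058566
e^{−rT} = e^{−0.0149·2.8754} = 0.958061
N(d₁) = 0.718082,  N(d₂) = 0.476649
Call price V = S·N(d₁) − K·e^{−rT}·N(d₂) = 49.770246 − 28.016030 = 21.754216
Δ = N(d₁) = 0.718082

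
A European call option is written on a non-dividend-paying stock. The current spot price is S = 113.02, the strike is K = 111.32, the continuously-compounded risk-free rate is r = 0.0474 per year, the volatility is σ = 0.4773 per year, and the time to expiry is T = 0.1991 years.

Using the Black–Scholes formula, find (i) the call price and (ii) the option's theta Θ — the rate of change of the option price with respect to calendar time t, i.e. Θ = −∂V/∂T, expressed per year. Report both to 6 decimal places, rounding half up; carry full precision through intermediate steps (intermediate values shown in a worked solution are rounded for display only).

price = 10.903768
Θ = -26.160675

σ√T = 0.4773·√0.1991 = 0.212974
d₁ = (ln(S/K) + (r+σ²/2)T) / (σ√T) = (ln(113.02/111.32) + (0.0474+0.4773²/2)·0.1991) / 0.212974 = (0.015156 + 0.032116) / 0.212974 = 0.221962
d₂ = d₁ − σ√T = 0.221962 − 0.212974 = 0.008988
e^{−rT} = e^{−0.0474·0.1991} = 0.990607
N(d₁) = 0.587828,  N(d₂) = 0.503586
Call price V = S·N(d₁) − K·e^{−rT}·N(d₂) = 66.436355 − 55.532588 = 10.903768
φ(d₁) = (1/√(2π))·e^{−d₁²/2} = 0.389235
Θ = −S·φ(d₁)·σ/(2√T) − r·K·e^{−rT}·N(d₂) = −23.528430 − 2.632245 = -26.160675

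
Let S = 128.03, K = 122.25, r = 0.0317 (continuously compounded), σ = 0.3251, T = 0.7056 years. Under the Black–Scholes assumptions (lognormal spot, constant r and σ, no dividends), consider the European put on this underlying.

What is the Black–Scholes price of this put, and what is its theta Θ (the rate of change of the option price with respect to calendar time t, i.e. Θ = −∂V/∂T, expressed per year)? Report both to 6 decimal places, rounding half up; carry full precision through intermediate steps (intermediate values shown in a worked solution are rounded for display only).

σ√T = 0.3251·√0.7056 = 0.273084
d₁ = (ln(S/K) + (r+σ²/2)T) / (σ√T) = (ln(128.03/122.25) + (0.0317+0.3251²/2)·0.7056) / 0.273084 = (0.046196 + 0.059655) / 0.273084 = 0.387615
d₂ = d₁ − σ√T = 0.387615 − 0.273084 = 0.114531
e^{−rT} = e^{−0.0317·0.7056} = 0.977881
N(−d₁) = 0.349151,  N(−d₂) = 0.454408
Put price V = K·e^{−rT}·N(−d₂) − S·N(−d₁) = 54.322680 − 44.701739 = 9.620941
φ(d₁) = (1/√(2π))·e^{−d₁²/2} = 0.370071
Θ = −S·φ(d₁)·σ/(2√T) + r·K·e^{−rT}·N(−d₂) = −9.168623 + 1.722029 = -7.446595

price = 9.620941
Θ = -7.446595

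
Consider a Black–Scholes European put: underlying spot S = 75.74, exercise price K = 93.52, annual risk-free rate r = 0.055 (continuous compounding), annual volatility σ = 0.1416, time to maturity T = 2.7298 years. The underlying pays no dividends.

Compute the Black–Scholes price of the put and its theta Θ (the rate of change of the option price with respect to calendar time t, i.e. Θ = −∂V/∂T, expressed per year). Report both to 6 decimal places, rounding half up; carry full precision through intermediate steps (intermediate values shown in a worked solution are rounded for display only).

price = 9.887417
Θ = 1.581146

σ√T = 0.1416·√2.7298 = 0.233953
d₁ = (ln(S/K) + (r+σ²/2)T) / (σ√T) = (ln(75.74/93.52) + (0.055+0.1416²/2)·2.7298) / 0.233953 = (-0.210869 + 0.177506) / 0.233953 = -0.142605
d₂ = d₁ − σ√T = -0.142605 − 0.233953 = -0.376558
e^{−rT} = e^{−0.055·2.7298} = 0.860588
N(−d₁) = 0.556699,  N(−d₂) = 0.646749
Put price V = K·e^{−rT}·N(−d₂) − S·N(−d₁) = 52.051795 − 42.164378 = 9.887417
φ(d₁) = (1/√(2π))·e^{−d₁²/2} = 0.394906
Θ = −S·φ(d₁)·σ/(2√T) + r·K·e^{−rT}·N(−d₂) = −1.281703 + 2.862849 = 1.581146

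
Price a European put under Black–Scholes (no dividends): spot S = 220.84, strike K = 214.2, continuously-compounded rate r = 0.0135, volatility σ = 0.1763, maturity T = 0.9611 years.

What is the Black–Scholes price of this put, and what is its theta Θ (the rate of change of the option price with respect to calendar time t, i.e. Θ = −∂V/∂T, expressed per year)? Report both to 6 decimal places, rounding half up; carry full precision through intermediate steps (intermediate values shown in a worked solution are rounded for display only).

price = 10.651840
Θ = -6.241855

σ√T = 0.1763·√0.9611 = 0.172837
d₁ = (ln(S/K) + (r+σ²/2)T) / (σ√T) = (ln(220.84/214.2) + (0.0135+0.1763²/2)·0.9611) / 0.172837 = (0.030528 + 0.027911) / 0.172837 = 0.338119
d₂ = d₁ − σ√T = 0.338119 − 0.172837 = 0.165282
e^{−rT} = e^{−0.0135·0.9611} = 0.987109
N(−d₁) = 0.367637,  N(−d₂) = 0.434361
Put price V = K·e^{−rT}·N(−d₂) − S·N(−d₁) = 91.840742 − 81.188902 = 10.651840
φ(d₁) = (1/√(2π))·e^{−d₁²/2} = 0.376777
Θ = −S·φ(d₁)·σ/(2√T) + r·K·e^{−rT}·N(−d₂) = −7.481705 + 1.239850 = -6.241855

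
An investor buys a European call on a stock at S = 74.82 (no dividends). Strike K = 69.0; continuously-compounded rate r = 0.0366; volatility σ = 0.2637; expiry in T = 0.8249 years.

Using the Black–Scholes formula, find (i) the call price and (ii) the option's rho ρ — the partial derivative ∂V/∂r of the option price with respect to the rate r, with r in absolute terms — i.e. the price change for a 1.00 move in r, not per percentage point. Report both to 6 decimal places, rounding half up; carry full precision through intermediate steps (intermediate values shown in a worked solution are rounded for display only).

price = 11.403448
ρ = 35.053419

σ√T = 0.2637·√0.8249 = 0.239503
d₁ = (ln(S/K) + (r+σ²/2)T) / (σ√T) = (ln(74.82/69.0) + (0.0366+0.2637²/2)·0.8249) / 0.239503 = (0.080979 + 0.058872) / 0.239503 = 0.583921
d₂ = d₁ − σ√T = 0.583921 − 0.239503 = 0.344419
e^{−rT} = e^{−0.0366·0.8249} = 0.970260
N(d₁) = 0.720363,  N(d₂) = 0.634734
Call price V = S·N(d₁) − K·e^{−rT}·N(d₂) = 53.897591 − 42.494143 = 11.403448
ρ = K·T·e^{−rT}·N(d₂) = 35.053419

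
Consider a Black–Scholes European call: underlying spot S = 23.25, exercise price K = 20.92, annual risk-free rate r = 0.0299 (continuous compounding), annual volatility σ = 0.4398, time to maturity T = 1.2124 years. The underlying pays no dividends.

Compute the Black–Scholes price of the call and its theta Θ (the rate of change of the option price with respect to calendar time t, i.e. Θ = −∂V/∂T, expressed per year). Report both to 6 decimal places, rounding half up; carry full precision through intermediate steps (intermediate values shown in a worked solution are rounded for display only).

σ√T = 0.4398·√1.2124 = 0.484260
d₁ = (ln(S/K) + (r+σ²/2)T) / (σ√T) = (ln(23.25/20.92) + (0.0299+0.4398²/2)·1.2124) / 0.484260 = (0.105599 + 0.153504) / 0.484260 = 0.535052
d₂ = d₁ − σ√T = 0.535052 − 0.484260 = 0.050792
e^{−rT} = e^{−0.0299·1.2124} = 0.964398
N(d₁) = 0.703693,  N(d₂) = 0.520254
Call price V = S·N(d₁) − K·e^{−rT}·N(d₂) = 16.360861 − 10.496245 = 5.864616
φ(d₁) = (1/√(2π))·e^{−d₁²/2} = 0.345736
Θ = −S·φ(d₁)·σ/(2√T) − r·K·e^{−rT}·N(d₂) = −1.605352 − 0.313838 = -1.919190

price = 5.864616
Θ = -1.919190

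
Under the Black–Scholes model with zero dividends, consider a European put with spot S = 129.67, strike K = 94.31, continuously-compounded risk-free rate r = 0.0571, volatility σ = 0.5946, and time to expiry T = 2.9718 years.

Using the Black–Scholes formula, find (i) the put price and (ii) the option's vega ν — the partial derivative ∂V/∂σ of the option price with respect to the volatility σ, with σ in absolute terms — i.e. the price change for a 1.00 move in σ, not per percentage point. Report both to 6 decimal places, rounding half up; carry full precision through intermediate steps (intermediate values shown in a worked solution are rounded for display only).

price = 20.019134
ν = 54.701041

σ√T = 0.5946·√2.9718 = 1.025026
d₁ = (ln(S/K) + (r+σ²/2)T) / (σ√T) = (ln(129.67/94.31) + (0.0571+0.5946²/2)·2.9718) / 1.025026 = (0.318406 + 0.695028) / 1.025026 = 0.988691
d₂ = d₁ − σ√T = 0.988691 − 1.025026 = -0.036334
e^{−rT} = e^{−0.0571·2.9718} = 0.843927
N(−d₁) = 0.161407,  N(−d₂) = 0.514492
Put price V = K·e^{−rT}·N(−d₂) − S·N(−d₁) = 40.948788 − 20.929654 = 20.019134
φ(d₁) = (1/√(2π))·e^{−d₁²/2} = 0.244707
ν = S·φ(d₁)·√T = 54.701041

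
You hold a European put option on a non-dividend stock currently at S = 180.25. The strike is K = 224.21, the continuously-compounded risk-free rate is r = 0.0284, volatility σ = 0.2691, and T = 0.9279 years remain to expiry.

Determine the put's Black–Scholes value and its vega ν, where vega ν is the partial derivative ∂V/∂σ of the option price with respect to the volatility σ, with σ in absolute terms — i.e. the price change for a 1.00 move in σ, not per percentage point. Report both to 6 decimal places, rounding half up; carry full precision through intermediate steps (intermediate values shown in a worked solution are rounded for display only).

price = 44.955785
ν = 57.486415

σ√T = 0.2691·√0.9279 = 0.259217
d₁ = (ln(S/K) + (r+σ²/2)T) / (σ√T) = (ln(180.25/224.21) + (0.0284+0.2691²/2)·0.9279) / 0.259217 = (-0.218238 + 0.059949) / 0.259217 = -0.610642
d₂ = d₁ − σ√T = -0.610642 − 0.259217 = -0.869860
e^{−rT} = e^{−0.0284·0.9279} = 0.973992
N(−d₁) = 0.729282,  N(−d₂) = 0.807811
Put price V = K·e^{−rT}·N(−d₂) − S·N(−d₁) = 176.408821 − 131.453036 = 44.955785
φ(d₁) = (1/√(2π))·e^{−d₁²/2} = 0.331085
ν = S·φ(d₁)·√T = 57.486415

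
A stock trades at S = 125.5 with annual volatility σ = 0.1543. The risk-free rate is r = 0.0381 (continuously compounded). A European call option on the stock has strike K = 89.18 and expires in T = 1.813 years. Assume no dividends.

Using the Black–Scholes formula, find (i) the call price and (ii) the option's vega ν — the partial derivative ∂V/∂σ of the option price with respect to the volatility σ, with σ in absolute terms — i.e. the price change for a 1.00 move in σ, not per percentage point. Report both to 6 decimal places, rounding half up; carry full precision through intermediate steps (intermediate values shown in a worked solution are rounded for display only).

price = 42.463139
ν = 7.737098

σ√T = 0.1543·√1.813 = 0.207761
d₁ = (ln(S/K) + (r+σ²/2)T) / (σ√T) = (ln(125.5/89.18) + (0.0381+0.1543²/2)·1.813) / 0.207761 = (0.341649 + 0.090658) / 0.207761 = 2.080784
d₂ = d₁ − σ√T = 2.080784 − 0.207761 = 1.873023
e^{−rT} = e^{−0.0381·1.813} = 0.933256
N(d₁) = 0.981273,  N(d₂) = 0.969467
Call price V = S·N(d₁) − K·e^{−rT}·N(d₂) = 123.149784 − 80.686645 = 42.463139
φ(d₁) = (1/√(2π))·e^{−d₁²/2} = 0.045786
ν = S·φ(d₁)·√T = 7.737098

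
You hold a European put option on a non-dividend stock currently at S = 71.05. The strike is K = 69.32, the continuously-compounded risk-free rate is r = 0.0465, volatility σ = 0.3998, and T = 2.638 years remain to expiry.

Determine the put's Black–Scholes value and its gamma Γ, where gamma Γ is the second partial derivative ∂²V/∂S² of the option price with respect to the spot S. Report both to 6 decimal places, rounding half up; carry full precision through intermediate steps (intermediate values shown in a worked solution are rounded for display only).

price = 12.398283
Γ = 0.007427

σ√T = 0.3998·√2.638 = 0.649352
d₁ = (ln(S/K) + (r+σ²/2)T) / (σ√T) = (ln(71.05/69.32) + (0.0465+0.3998²/2)·2.638) / 0.649352 = (0.024650 + 0.333496) / 0.649352 = 0.551544
d₂ = d₁ − σ√T = 0.551544 − 0.649352 = -0.097808
e^{−rT} = e^{−0.0465·2.638} = 0.884558
N(−d₁) = 0.290630,  N(−d₂) = 0.538958
Put price V = K·e^{−rT}·N(−d₂) − S·N(−d₁) = 33.047566 − 20.649283 = 12.398283
φ(d₁) = (1/√(2π))·e^{−d₁²/2} = 0.342652
Γ = φ(d₁) / (S·σ·√T) = 0.007427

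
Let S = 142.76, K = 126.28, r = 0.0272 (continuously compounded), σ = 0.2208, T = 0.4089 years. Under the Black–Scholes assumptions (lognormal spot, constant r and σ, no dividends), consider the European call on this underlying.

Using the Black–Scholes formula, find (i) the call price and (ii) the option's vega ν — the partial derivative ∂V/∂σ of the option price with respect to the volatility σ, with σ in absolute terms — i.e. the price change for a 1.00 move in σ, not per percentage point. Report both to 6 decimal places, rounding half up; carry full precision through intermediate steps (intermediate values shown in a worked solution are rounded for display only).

σ√T = 0.2208·√0.4089 = 0.141191
d₁ = (ln(S/K) + (r+σ²/2)T) / (σ√T) = (ln(142.76/126.28) + (0.0272+0.2208²/2)·0.4089) / 0.141191 = (0.122663 + 0.021090) / 0.141191 = 1.018143
d₂ = d₁ − σ√T = 1.018143 − 0.141191 = 0.876952
e^{−rT} = e^{−0.0272·0.4089} = 0.988940
N(d₁) = 0.845695,  N(d₂) = 0.809744
Call price V = S·N(d₁) − K·e^{−rT}·N(d₂) = 120.731409 − 101.123431 = 19.607978
φ(d₁) = (1/√(2π))·e^{−d₁²/2} = 0.237581
ν = S·φ(d₁)·√T = 21.688382

price = 19.607978
ν = 21.688382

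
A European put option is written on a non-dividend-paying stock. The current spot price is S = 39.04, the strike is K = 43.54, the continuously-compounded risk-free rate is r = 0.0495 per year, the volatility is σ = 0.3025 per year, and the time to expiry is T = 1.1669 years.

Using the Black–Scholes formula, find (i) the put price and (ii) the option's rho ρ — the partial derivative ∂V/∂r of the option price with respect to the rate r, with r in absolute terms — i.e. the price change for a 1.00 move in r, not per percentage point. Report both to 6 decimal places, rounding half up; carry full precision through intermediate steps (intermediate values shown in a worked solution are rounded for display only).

price = 6.291838
ρ = -30.005397

σ√T = 0.3025·√1.1669 = 0.326770
d₁ = (ln(S/K) + (r+σ²/2)T) / (σ√T) = (ln(39.04/43.54) + (0.0495+0.3025²/2)·1.1669) / 0.326770 = (-0.109093 + 0.111151) / 0.326770 = 0.006297
d₂ = d₁ − σ√T = 0.006297 − 0.326770 = -0.320473
e^{−rT} = e^{−0.0495·1.1669} = 0.943875
N(−d₁) = 0.497488,  N(−d₂) = 0.625695
Put price V = K·e^{−rT}·N(−d₂) − S·N(−d₁) = 25.713769 − 19.421931 = 6.291838
ρ = −K·T·e^{−rT}·N(−d₂) = -30.005397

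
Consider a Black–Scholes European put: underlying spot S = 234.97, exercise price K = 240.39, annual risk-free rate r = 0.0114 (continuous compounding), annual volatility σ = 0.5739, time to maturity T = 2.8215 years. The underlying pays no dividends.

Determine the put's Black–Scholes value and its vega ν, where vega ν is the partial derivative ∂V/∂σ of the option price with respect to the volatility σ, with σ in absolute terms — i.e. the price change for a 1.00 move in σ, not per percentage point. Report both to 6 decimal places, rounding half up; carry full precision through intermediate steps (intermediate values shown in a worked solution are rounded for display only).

σ√T = 0.5739·√2.8215 = 0.963998
d₁ = (ln(S/K) + (r+σ²/2)T) / (σ√T) = (ln(234.97/240.39) + (0.0114+0.5739²/2)·2.8215) / 0.963998 = (-0.022805 + 0.496811) / 0.963998 = 0.491709
d₂ = d₁ − σ√T = 0.491709 − 0.963998 = -0.472289
e^{−rT} = e^{−0.0114·2.8215} = 0.968347
N(−d₁) = 0.311463,  N(−d₂) = 0.681640
Put price V = K·e^{−rT}·N(−d₂) − S·N(−d₁) = 158.672704 − 73.184348 = 85.488356
φ(d₁) = (1/√(2π))·e^{−d₁²/2} = 0.353516
ν = S·φ(d₁)·√T = 139.527923

price = 85.488356
ν = 139.527923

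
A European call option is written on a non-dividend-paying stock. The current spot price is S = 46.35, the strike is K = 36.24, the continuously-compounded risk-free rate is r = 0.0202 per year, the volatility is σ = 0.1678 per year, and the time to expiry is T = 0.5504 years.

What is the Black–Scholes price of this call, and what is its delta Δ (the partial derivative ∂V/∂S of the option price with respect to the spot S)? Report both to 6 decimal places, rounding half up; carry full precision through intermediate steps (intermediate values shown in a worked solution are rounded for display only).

price = 10.546680
Δ = 0.983335

σ√T = 0.1678·√0.5504 = 0.124489
d₁ = (ln(S/K) + (r+σ²/2)T) / (σ√T) = (ln(46.35/36.24) + (0.0202+0.1678²/2)·0.5504) / 0.124489 = (0.246058 + 0.018867) / 0.124489 = 2.128096
d₂ = d₁ − σ√T = 2.128096 − 0.124489 = 2.003607
e^{−rT} = e^{−0.0202·0.5504} = 0.988943
N(d₁) = 0.983335,  N(d₂) = 0.977444
Call price V = S·N(d₁) − K·e^{−rT}·N(d₂) = 45.577597 − 35.030917 = 10.546680
Δ = N(d₁) = 0.983335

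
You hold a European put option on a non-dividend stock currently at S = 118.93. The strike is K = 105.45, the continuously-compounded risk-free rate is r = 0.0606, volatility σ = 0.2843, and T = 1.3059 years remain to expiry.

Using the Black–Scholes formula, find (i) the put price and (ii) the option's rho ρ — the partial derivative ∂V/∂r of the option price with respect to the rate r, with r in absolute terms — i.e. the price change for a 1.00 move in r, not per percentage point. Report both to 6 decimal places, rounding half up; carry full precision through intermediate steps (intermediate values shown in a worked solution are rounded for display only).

price = 5.725842
ρ = -41.456904

σ√T = 0.2843·√1.3059 = 0.324887
d₁ = (ln(S/K) + (r+σ²/2)T) / (σ√T) = (ln(118.93/105.45) + (0.0606+0.2843²/2)·1.3059) / 0.324887 = (0.120298 + 0.131913) / 0.324887 = 0.776306
d₂ = d₁ − σ√T = 0.776306 − 0.324887 = 0.451419
e^{−rT} = e^{−0.0606·1.3059} = 0.923913
N(−d₁) = 0.218784,  N(−d₂) = 0.325844
Put price V = K·e^{−rT}·N(−d₂) − S·N(−d₁) = 31.745849 − 26.020007 = 5.725842
ρ = −K·T·e^{−rT}·N(−d₂) = -41.456904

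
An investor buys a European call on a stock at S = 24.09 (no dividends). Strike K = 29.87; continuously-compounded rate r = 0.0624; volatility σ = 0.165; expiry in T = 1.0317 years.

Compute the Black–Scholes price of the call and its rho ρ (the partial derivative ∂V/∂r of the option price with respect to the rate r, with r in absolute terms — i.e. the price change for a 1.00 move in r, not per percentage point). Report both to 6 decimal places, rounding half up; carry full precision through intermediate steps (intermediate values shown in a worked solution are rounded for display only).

σ√T = 0.165·√1.0317 = 0.167595
d₁ = (ln(S/K) + (r+σ²/2)T) / (σ√T) = (ln(24.09/29.87) + (0.0624+0.165²/2)·1.0317) / 0.167595 = (-0.215058 + 0.078422) / 0.167595 = -0.815274
d₂ = d₁ − σ√T = -0.815274 − 0.167595 = -0.982869
e^{−rT} = e^{−0.0624·1.0317} = 0.937650
N(d₁) = 0.207458,  N(d₂) = 0.162836
Call price V = S·N(d₁) − K·e^{−rT}·N(d₂) = 4.997657 − 4.560648 = 0.437009
ρ = K·T·e^{−rT}·N(d₂) = 4.705221

price = 0.437009
ρ = 4.705221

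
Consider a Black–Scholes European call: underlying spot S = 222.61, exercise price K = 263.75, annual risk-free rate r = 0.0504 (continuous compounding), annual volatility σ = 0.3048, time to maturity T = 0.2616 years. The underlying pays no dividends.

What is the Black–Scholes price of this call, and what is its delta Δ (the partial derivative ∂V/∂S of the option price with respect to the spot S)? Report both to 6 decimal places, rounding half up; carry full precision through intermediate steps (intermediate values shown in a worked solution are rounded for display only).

price = 3.101503
Δ = 0.177415

σ√T = 0.3048·√0.2616 = 0.155896
d₁ = (ln(S/K) + (r+σ²/2)T) / (σ√T) = (ln(222.61/263.75) + (0.0504+0.3048²/2)·0.2616) / 0.155896 = (-0.169580 + 0.025336) / 0.155896 = -0.925260
d₂ = d₁ − σ√T = -0.925260 − 0.155896 = -1.081156
e^{−rT} = e^{−0.0504·0.2616} = 0.986902
N(d₁) = 0.177415,  N(d₂) = 0.139814
Call price V = S·N(d₁) − K·e^{−rT}·N(d₂) = 39.494425 − 36.392922 = 3.101503
Δ = N(d₁) = 0.177415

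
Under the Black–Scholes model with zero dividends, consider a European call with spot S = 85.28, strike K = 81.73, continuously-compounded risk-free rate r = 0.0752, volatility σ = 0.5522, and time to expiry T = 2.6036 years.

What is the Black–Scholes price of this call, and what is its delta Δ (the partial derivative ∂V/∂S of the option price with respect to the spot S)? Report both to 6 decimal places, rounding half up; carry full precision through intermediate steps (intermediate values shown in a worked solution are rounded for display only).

σ√T = 0.5522·√2.6036 = 0.891012
d₁ = (ln(S/K) + (r+σ²/2)T) / (σ√T) = (ln(85.28/81.73) + (0.0752+0.5522²/2)·2.6036) / 0.891012 = (0.042519 + 0.592742) / 0.891012 = 0.712965
d₂ = d₁ − σ√T = 0.712965 − 0.891012 = -0.178047
e^{−rT} = e^{−0.0752·2.6036} = 0.822184
N(d₁) = 0.762066,  N(d₂) = 0.429343
Call price V = S·N(d₁) − K·e^{−rT}·N(d₂) = 64.989024 − 28.850628 = 36.138396
Δ = N(d₁) = 0.762066

price = 36.138396
Δ = 0.762066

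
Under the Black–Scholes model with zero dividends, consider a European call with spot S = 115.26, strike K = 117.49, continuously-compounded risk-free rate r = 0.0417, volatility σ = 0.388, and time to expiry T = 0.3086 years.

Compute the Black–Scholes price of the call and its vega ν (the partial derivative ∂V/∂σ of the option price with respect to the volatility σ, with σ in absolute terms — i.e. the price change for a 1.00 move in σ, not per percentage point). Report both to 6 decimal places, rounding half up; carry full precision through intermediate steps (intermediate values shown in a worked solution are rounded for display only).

price = 9.563435
ν = 25.465147

σ√T = 0.388·√0.3086 = 0.215541
d₁ = (ln(S/K) + (r+σ²/2)T) / (σ√T) = (ln(115.26/117.49) + (0.0417+0.388²/2)·0.3086) / 0.215541 = (-0.019163 + 0.036098) / 0.215541 = 0.078569
d₂ = d₁ − σ√T = 0.078569 − 0.215541 = -0.136972
e^{−rT} = e^{−0.0417·0.3086} = 0.987214
N(d₁) = 0.531312,  N(d₂) = 0.445526
Call price V = S·N(d₁) − K·e^{−rT}·N(d₂) = 61.239042 − 51.675607 = 9.563435
φ(d₁) = (1/√(2π))·e^{−d₁²/2} = 0.397713
ν = S·φ(d₁)·√T = 25.465147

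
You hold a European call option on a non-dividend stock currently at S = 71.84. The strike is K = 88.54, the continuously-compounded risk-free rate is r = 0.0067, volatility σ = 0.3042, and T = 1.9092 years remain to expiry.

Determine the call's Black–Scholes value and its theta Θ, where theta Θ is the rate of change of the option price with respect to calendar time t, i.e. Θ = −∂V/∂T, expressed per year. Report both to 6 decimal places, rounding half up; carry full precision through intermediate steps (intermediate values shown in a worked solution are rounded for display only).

σ√T = 0.3042·√1.9092 = 0.420325
d₁ = (ln(S/K) + (r+σ²/2)T) / (σ√T) = (ln(71.84/88.54) + (0.0067+0.3042²/2)·1.9092) / 0.420325 = (-0.209013 + 0.101128) / 0.420325 = -0.256670
d₂ = d₁ − σ√T = -0.256670 − 0.420325 = -0.676995
e^{−rT} = e^{−0.0067·1.9092} = 0.987290
N(d₁) = 0.398717,  N(d₂) = 0.249205
Call price V = S·N(d₁) − K·e^{−rT}·N(d₂) = 28.643800 − 21.784123 = 6.859677
φ(d₁) = (1/√(2π))·e^{−d₁²/2} = 0.386015
Θ = −S·φ(d₁)·σ/(2√T) − r·K·e^{−rT}·N(d₂) = −3.052631 − 0.145954 = -3.198584

price = 6.859677
Θ = -3.198584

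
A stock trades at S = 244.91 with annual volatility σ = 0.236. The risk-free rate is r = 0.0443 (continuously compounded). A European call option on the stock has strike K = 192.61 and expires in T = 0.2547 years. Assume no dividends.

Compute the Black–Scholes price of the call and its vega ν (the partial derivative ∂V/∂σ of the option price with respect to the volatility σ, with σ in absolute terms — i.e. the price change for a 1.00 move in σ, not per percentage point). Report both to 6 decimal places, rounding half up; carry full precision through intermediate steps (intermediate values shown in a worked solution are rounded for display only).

price = 54.621921
ν = 4.669484

σ√T = 0.236·√0.2547 = 0.119104
d₁ = (ln(S/K) + (r+σ²/2)T) / (σ√T) = (ln(244.91/192.61) + (0.0443+0.236²/2)·0.2547) / 0.119104 = (0.240223 + 0.018376) / 0.119104 = 2.171207
d₂ = d₁ − σ√T = 2.171207 − 0.119104 = 2.052103
e^{−rT} = e^{−0.0443·0.2547} = 0.988780
N(d₁) = 0.985042,  N(d₂) = 0.979920
Call price V = S·N(d₁) − K·e^{−rT}·N(d₂) = 241.246691 − 186.624770 = 54.621921
φ(d₁) = (1/√(2π))·e^{−d₁²/2} = 0.037779
ν = S·φ(d₁)·√T = 4.669484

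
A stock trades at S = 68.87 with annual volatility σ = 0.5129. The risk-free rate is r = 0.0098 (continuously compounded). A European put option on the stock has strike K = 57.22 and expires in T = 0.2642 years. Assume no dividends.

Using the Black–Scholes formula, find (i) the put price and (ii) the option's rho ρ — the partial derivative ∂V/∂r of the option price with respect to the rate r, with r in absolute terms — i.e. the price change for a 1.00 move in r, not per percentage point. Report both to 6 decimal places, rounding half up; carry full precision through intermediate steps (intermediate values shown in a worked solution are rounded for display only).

price = 2.299557
ρ = -4.231608

σ√T = 0.5129·√0.2642 = 0.263633
d₁ = (ln(S/K) + (r+σ²/2)T) / (σ√T) = (ln(68.87/57.22) + (0.0098+0.5129²/2)·0.2642) / 0.263633 = (0.185317 + 0.037340) / 0.263633 = 0.844575
d₂ = d₁ − σ√T = 0.844575 − 0.263633 = 0.580942
e^{−rT} = e^{−0.0098·0.2642} = 0.997414
N(−d₁) = 0.199174,  N(−d₂) = 0.280640
Put price V = K·e^{−rT}·N(−d₂) − S·N(−d₁) = 16.016683 − 13.717125 = 2.299557
ρ = −K·T·e^{−rT}·N(−d₂) = -4.231608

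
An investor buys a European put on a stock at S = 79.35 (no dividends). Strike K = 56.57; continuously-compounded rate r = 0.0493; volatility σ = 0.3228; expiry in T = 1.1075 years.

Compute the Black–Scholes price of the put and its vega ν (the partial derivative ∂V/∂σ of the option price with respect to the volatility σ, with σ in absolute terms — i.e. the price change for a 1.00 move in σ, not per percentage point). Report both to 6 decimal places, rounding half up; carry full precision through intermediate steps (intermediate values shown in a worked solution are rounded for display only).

price = 1.343594
ν = 13.817235

σ√T = 0.3228·√1.1075 = 0.339708
d₁ = (ln(S/K) + (r+σ²/2)T) / (σ√T) = (ln(79.35/56.57) + (0.0493+0.3228²/2)·1.1075) / 0.339708 = (0.338390 + 0.112300) / 0.339708 = 1.326700
d₂ = d₁ − σ√T = 1.326700 − 0.339708 = 0.986992
e^{−rT} = e^{−0.0493·1.1075} = 0.946864
N(−d₁) = 0.092304,  N(−d₂) = 0.161823
Put price V = K·e^{−rT}·N(−d₂) − S·N(−d₁) = 8.667921 − 7.324326 = 1.343594
φ(d₁) = (1/√(2π))·e^{−d₁²/2} = 0.165464
ν = S·φ(d₁)·√T = 13.817235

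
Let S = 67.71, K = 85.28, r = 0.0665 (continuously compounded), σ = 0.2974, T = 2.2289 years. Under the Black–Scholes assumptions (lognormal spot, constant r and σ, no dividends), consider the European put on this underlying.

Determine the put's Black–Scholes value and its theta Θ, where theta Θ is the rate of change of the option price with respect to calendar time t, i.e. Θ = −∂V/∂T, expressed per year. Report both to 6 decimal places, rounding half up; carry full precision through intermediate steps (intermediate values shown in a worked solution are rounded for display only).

price = 15.527962
Θ = 0.530197

σ√T = 0.2974·√2.2289 = 0.444003
d₁ = (ln(S/K) + (r+σ²/2)T) / (σ√T) = (ln(67.71/85.28) + (0.0665+0.2974²/2)·2.2289) / 0.444003 = (-0.230706 + 0.246791) / 0.444003 = 0.036228
d₂ = d₁ − σ√T = 0.036228 − 0.444003 = -0.407776
e^{−rT} = e^{−0.0665·2.2289} = 0.862240
N(−d₁) = 0.485550,  N(−d₂) = 0.658281
Put price V = K·e^{−rT}·N(−d₂) − S·N(−d₁) = 48.404577 − 32.876615 = 15.527962
φ(d₁) = (1/√(2π))·e^{−d₁²/2} = 0.398681
Θ = −S·φ(d₁)·σ/(2√T) + r·K·e^{−rT}·N(−d₂) = −2.688708 + 3.218904 = 0.530197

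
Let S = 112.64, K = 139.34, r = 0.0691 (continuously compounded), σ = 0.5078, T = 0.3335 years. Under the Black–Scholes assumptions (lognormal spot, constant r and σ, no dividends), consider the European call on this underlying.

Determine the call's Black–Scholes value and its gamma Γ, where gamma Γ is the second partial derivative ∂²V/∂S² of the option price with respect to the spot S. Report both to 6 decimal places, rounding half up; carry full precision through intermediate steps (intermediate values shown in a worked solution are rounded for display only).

price = 5.639332
Γ = 0.010657

σ√T = 0.5078·√0.3335 = 0.293252
d₁ = (ln(S/K) + (r+σ²/2)T) / (σ√T) = (ln(112.64/139.34) + (0.0691+0.5078²/2)·0.3335) / 0.293252 = (-0.212720 + 0.066043) / 0.293252 = -0.500174
d₂ = d₁ − σ√T = -0.500174 − 0.293252 = -0.793426
e^{−rT} = e^{−0.0691·0.3335} = 0.977219
N(d₁) = 0.308476,  N(d₂) = 0.213765
Call price V = S·N(d₁) − K·e^{−rT}·N(d₂) = 34.746762 − 29.107430 = 5.639332
φ(d₁) = (1/√(2π))·e^{−d₁²/2} = 0.352035
Γ = φ(d₁) / (S·σ·√T) = 0.010657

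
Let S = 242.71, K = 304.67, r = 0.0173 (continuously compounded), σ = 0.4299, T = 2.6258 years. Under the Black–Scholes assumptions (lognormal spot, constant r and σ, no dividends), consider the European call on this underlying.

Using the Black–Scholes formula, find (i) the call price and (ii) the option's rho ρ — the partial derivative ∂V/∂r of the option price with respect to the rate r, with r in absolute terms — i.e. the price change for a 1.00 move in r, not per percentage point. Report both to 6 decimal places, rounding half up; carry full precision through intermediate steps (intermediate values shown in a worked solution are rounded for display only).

σ√T = 0.4299·√2.6258 = 0.696624
d₁ = (ln(S/K) + (r+σ²/2)T) / (σ√T) = (ln(242.71/304.67) + (0.0173+0.4299²/2)·2.6258) / 0.696624 = (-0.227362 + 0.288069) / 0.696624 = 0.087144
d₂ = d₁ − σ√T = 0.087144 − 0.696624 = -0.609479
e^{−rT} = e^{−0.0173·2.6258} = 0.955590
N(d₁) = 0.534722,  N(d₂) = 0.271103
Call price V = S·N(d₁) − K·e^{−rT}·N(d₂) = 129.782272 − 78.928916 = 50.853357
ρ = K·T·e^{−rT}·N(d₂) = 207.251546

price = 50.853357
ρ = 207.251546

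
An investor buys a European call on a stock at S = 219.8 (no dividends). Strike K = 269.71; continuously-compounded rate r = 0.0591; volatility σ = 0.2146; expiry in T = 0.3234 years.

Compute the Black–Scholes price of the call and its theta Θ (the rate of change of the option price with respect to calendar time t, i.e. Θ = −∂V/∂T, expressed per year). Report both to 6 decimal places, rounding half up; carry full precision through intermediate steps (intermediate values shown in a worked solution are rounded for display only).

σ√T = 0.2146·√0.3234 = 0.122039
d₁ = (ln(S/K) + (r+σ²/2)T) / (σ√T) = (ln(219.8/269.71) + (0.0591+0.2146²/2)·0.3234) / 0.122039 = (-0.204629 + 0.026560) / 0.122039 = -1.459116
d₂ = d₁ − σ√T = -1.459116 − 0.122039 = -1.581156
e^{−rT} = e^{−0.0591·0.3234} = 0.981069
N(d₁) = 0.072267,  N(d₂) = 0.056921
Call price V = S·N(d₁) − K·e^{−rT}·N(d₂) = 15.884190 − 15.061588 = 0.822602
φ(d₁) = (1/√(2π))·e^{−d₁²/2} = 0.137594
Θ = −S·φ(d₁)·σ/(2√T) − r·K·e^{−rT}·N(d₂) = −5.706326 − 0.890140 = -6.596466

price = 0.822602
Θ = -6.596466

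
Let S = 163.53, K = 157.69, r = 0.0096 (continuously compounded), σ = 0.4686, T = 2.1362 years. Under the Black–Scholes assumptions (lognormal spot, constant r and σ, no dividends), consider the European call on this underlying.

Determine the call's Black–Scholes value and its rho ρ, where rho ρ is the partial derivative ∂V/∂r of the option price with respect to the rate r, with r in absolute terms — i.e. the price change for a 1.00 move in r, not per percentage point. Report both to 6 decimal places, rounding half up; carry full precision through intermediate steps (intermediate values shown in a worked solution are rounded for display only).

σ√T = 0.4686·√2.1362 = 0.684894
d₁ = (ln(S/K) + (r+σ²/2)T) / (σ√T) = (ln(163.53/157.69) + (0.0096+0.4686²/2)·2.1362) / 0.684894 = (0.036365 + 0.255047) / 0.684894 = 0.425486
d₂ = d₁ − σ√T = 0.425486 − 0.684894 = -0.259408
e^{−rT} = e^{−0.0096·2.1362} = 0.979701
N(d₁) = 0.664759,  N(d₂) = 0.397660
Call price V = S·N(d₁) − K·e^{−rT}·N(d₂) = 108.707999 − 61.434178 = 47.273821
ρ = K·T·e^{−rT}·N(d₂) = 131.235691

price = 47.273821
ρ = 131.235691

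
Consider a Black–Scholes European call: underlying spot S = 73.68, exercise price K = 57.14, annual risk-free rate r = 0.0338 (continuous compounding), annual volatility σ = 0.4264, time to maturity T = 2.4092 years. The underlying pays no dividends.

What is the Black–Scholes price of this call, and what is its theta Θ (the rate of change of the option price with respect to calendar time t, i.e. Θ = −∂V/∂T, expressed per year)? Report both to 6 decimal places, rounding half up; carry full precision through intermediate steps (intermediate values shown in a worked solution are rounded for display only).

σ√T = 0.4264·√2.4092 = 0.661841
d₁ = (ln(S/K) + (r+σ²/2)T) / (σ√T) = (ln(73.68/57.14) + (0.0338+0.4264²/2)·2.4092) / 0.661841 = (0.254227 + 0.300448) / 0.661841 = 0.838079
d₂ = d₁ − σ√T = 0.838079 − 0.661841 = 0.176238
e^{−rT} = e^{−0.0338·2.4092} = 0.921796
N(d₁) = 0.799007,  N(d₂) = 0.569946
Call price V = S·N(d₁) − K·e^{−rT}·N(d₂) = 58.870813 − 30.019897 = 28.850916
φ(d₁) = (1/√(2π))·e^{−d₁²/2} = 0.280796
Θ = −S·φ(d₁)·σ/(2√T) − r·K·e^{−rT}·N(d₂) = −2.841787 − 1.014673 = -3.856460

price = 28.850916
Θ = -3.856460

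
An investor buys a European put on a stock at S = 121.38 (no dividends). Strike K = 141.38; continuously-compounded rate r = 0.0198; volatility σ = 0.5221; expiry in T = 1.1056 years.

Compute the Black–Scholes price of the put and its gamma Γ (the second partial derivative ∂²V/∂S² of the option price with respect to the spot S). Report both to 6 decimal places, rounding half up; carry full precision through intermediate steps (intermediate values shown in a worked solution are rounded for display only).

σ√T = 0.5221·√1.1056 = 0.548975
d₁ = (ln(S/K) + (r+σ²/2)T) / (σ√T) = (ln(121.38/141.38) + (0.0198+0.5221²/2)·1.1056) / 0.548975 = (-0.152525 + 0.172578) / 0.548975 = 0.036527
d₂ = d₁ − σ√T = 0.036527 − 0.548975 = -0.512448
e^{−rT} = e^{−0.0198·1.1056} = 0.978347
N(−d₁) = 0.485431,  N(−d₂) = 0.695831
Put price V = K·e^{−rT}·N(−d₂) − S·N(−d₁) = 96.246466 − 58.921610 = 37.324856
φ(d₁) = (1/√(2π))·e^{−d₁²/2} = 0.398676
Γ = φ(d₁) / (S·σ·√T) = 0.005983

price = 37.324856
Γ = 0.005983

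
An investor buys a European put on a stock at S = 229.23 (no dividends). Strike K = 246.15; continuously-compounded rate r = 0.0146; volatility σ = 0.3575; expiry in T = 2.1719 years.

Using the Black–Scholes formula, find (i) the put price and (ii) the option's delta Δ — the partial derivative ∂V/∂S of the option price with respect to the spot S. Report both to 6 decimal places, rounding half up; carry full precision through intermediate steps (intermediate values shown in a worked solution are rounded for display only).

σ√T = 0.3575·√2.1719 = 0.526861
d₁ = (ln(S/K) + (r+σ²/2)T) / (σ√T) = (ln(229.23/246.15) + (0.0146+0.3575²/2)·2.1719) / 0.526861 = (-0.071215 + 0.170501) / 0.526861 = 0.188448
d₂ = d₁ − σ√T = 0.188448 − 0.526861 = -0.338413
e^{−rT} = e^{−0.0146·2.1719} = 0.968788
N(−d₁) = 0.425263,  N(−d₂) = 0.632474
Put price V = K·e^{−rT}·N(−d₂) − S·N(−d₁) = 150.824266 − 97.483009 = 53.341257
Δ = −N(−d₁) = -0.425263

price = 53.341257
Δ = -0.425263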